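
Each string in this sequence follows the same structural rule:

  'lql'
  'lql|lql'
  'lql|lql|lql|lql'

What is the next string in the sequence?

Every step duplicates the string with '|' between the halves.
Doubling lql|lql|lql|lql with '|' between the halves:

lql|lql|lql|lql|lql|lql|lql|lql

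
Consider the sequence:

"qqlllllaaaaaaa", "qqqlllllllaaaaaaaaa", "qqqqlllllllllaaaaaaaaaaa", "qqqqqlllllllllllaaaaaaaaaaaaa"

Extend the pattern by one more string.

The n-th term is n q's then 2n+1 l's then 2n+3 a's, where the shown terms are n = 2, 3, 4, 5.
Setting n = 6 gives 6, 13, 15 characters in each block.

qqqqqqlllllllllllllaaaaaaaaaaaaaaa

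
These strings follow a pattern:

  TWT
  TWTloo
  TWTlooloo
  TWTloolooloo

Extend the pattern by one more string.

The strings grow by a fixed suffix loo each time.
One more step from TWTloolooloo gives the answer.

TWTlooloolooloo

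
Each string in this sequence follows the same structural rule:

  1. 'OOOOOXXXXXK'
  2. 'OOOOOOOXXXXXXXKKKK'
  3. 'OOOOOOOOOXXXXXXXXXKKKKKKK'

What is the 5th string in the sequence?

Term n consists of 2n+3 O's, followed by 2n+3 X's, followed by 3n-2 K's (n = 1, 2, …).
At n = 5 the blocks have lengths 13, 13, 13.

OOOOOOOOOOOOOXXXXXXXXXXXXXKKKKKKKKKKKKK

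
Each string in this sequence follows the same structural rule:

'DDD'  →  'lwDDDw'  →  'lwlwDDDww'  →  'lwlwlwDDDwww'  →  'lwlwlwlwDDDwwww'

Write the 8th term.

Each term wraps the previous one in lw on the left and w on the right.
From lwlwlwlwDDDwwww, 3 further steps: lwlwlwlwDDDwwww → lwlwlwlwlwDDDwwwww → lwlwlwlwlwlwDDDwwwwww → (answer).

lwlwlwlwlwlwlwDDDwwwwwww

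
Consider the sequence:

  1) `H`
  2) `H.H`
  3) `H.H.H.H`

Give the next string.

Each string is two copies of the previous one joined by '.'.
One more doubling of H.H.H.H gives the answer.

H.H.H.H.H.H.H.H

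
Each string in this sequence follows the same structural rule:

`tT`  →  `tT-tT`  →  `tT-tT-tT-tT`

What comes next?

Every step duplicates the string with '-' between the halves.
Doubling tT-tT-tT-tT with '-' between the halves:

tT-tT-tT-tT-tT-tT-tT-tT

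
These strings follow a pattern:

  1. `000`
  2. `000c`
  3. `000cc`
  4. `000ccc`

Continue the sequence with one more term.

The strings grow by a fixed suffix c each time.
So the next term is 000ccc·c.

000cccc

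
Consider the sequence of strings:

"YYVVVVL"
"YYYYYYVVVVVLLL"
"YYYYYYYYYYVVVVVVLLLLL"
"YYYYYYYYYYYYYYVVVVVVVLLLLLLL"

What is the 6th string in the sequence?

YYYYYYYYYYYYYYYYYYYYYYVVVVVVVVVLLLLLLLLLLL

Each string has the form Y^{4n-2} V^{n+3} L^{2n-1} (n = 1, 2, …).
At n = 6 the blocks have lengths 22, 9, 11.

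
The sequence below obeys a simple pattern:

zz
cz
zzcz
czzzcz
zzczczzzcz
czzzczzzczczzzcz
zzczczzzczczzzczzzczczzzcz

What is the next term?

czzzczzzczczzzczzzczczzzczczzzczzzczczzzcz

From term 3 onward, concatenate the second-to-last term with the last: zz·cz = zzcz, cz·zzcz = czzzcz, …
Continuing: czzzczzzczczzzcz · zzczczzzczczzzczzzczczzzcz gives term 8.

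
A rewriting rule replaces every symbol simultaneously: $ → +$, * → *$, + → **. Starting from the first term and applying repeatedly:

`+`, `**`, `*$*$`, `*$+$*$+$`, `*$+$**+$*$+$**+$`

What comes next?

*$+$**+$*$*$**+$*$+$**+$*$*$**+$

Applying the rule to each of the 16 symbols of *$+$**+$*$+$**+$ gives the pieces *$ +$ ** +$ *$ *$ ** +$ *$ +$ ** +$ *$ *$ ** +$, which concatenate to the answer.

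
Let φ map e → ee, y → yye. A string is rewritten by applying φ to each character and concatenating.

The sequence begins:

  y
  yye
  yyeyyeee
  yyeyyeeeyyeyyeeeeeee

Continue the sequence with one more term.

Applying the rule to each of the 20 symbols of yyeyyeeeyyeyyeeeeeee gives the pieces yye yye ee yye yye ee ee ee yye yye ee yye yye ee ee ee ee ee ee ee, which concatenate to the answer.

yyeyyeeeyyeyyeeeeeeeyyeyyeeeyyeyyeeeeeeeeeeeeeee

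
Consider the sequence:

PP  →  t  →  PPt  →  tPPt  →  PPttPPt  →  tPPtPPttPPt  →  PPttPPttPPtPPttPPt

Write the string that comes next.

This is a Fibonacci-style word recurrence s(k) = s(k−2)·s(k−1): e.g. PP·t = PPt.
So term 8 is tPPtPPttPPt·PPttPPttPPtPPttPPt.

tPPtPPttPPtPPttPPttPPtPPttPPt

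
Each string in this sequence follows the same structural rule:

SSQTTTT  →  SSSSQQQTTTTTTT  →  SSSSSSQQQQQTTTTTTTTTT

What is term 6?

Each string has the form S^{2n} Q^{2n-1} T^{3n+1} (n = 1, 2, …).
For term 6, n = 6, so the run lengths are 12, 11, 19.

SSSSSSSSSSSSQQQQQQQQQQQTTTTTTTTTTTTTTTTTTT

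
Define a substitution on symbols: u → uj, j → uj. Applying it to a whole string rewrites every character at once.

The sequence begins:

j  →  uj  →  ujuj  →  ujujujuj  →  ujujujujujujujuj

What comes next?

Replace each of the 16 characters of ujujujujujujujuj in place — uj uj uj uj uj uj uj uj uj uj uj uj uj uj uj uj — and concatenate.

ujujujujujujujujujujujujujujujuj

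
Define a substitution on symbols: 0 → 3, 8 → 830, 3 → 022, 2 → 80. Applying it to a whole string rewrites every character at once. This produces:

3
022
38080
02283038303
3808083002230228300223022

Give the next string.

Rewriting the 25 symbols of 3808083002230228300223022 one by one yields 022 830 3 830 3 830 022 3 3 80 80 022 3 80 80 830 022 3 3 80 80 022 3 80 80; concatenated:

022830383038300223380800223808083002233808002238080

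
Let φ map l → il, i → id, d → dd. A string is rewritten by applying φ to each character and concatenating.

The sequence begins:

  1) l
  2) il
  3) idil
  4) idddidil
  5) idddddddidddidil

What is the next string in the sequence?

Rewriting the 16 symbols of idddddddidddidil one by one yields id dd dd dd dd dd dd dd id dd dd dd id dd id il; concatenated:

idddddddddddddddidddddddidddidil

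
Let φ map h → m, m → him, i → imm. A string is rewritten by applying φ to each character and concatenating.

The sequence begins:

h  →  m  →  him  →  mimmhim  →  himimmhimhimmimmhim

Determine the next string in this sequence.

mimmhimimmhimhimmimmhimmimmhimhimimmhimhimmimmhim

Applying the rule to each of the 19 symbols of himimmhimhimmimmhim gives the pieces m imm him imm him him m imm him m imm him him imm him him m imm him, which concatenate to the answer.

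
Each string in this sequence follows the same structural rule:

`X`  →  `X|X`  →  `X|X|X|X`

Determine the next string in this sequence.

X|X|X|X|X|X|X|X

s(k+1) = s(k)·|·s(k) — each term doubles the last with '|' between the halves.
One more doubling of X|X|X|X gives the answer.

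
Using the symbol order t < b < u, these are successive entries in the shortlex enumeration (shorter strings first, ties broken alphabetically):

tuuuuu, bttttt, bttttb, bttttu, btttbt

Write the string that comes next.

Treat btttbt as a base-3 numeral over the given alphabet and add one, carrying through any trailing u's.

btttbb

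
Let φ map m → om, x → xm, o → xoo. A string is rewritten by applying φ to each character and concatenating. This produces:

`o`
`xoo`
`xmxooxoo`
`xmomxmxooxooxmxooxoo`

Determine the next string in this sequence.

xmomxooomxmomxmxooxooxmxooxooxmomxmxooxooxmxooxoo

φ(xmomxmxooxooxmxooxoo) expands symbol-by-symbol to xm om xoo om xm om xm xoo xoo xm xoo xoo xm om xm xoo xoo xm xoo xoo; joining the 20 pieces gives the next term.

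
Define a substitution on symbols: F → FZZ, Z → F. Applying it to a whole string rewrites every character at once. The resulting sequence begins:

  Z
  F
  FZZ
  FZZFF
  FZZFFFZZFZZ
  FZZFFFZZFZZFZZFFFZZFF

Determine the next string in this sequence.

FZZFFFZZFZZFZZFFFZZFFFZZFFFZZFZZFZZFFFZZFZZ

Replace each of the 21 characters of FZZFFFZZFZZFZZFFFZZFF in place — FZZ F F FZZ FZZ FZZ F F FZZ F F FZZ F F FZZ FZZ FZZ F F FZZ FZZ — and concatenate.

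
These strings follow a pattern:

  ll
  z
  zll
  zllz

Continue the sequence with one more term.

zllzzll

This is a Fibonacci-style word recurrence s(k) = s(k−1)·s(k−2): e.g. z·ll = zll.
The next term joins zllz and zll.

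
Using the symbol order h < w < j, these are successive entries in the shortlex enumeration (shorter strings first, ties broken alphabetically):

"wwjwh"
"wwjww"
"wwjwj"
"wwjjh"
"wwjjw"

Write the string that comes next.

wwjjj

Treat wwjjw as a base-3 numeral over the given alphabet and add one, carrying through any trailing j's.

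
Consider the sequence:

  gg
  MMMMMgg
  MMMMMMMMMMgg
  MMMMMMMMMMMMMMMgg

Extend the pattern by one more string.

The strings grow by a fixed prefix MMMMM each time.
So the next term is MMMMM·MMMMMMMMMMMMMMMgg.

MMMMMMMMMMMMMMMMMMMMgg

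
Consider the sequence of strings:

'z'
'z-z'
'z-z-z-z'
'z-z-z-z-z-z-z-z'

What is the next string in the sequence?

Each string is two copies of the previous one joined by '-'.
Doubling z-z-z-z-z-z-z-z with '-' between the halves:

z-z-z-z-z-z-z-z-z-z-z-z-z-z-z-z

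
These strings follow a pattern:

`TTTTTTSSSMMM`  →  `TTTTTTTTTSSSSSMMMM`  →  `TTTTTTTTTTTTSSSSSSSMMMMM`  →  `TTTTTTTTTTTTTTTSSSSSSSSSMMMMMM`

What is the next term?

Term n consists of 3n T's, followed by 2n-1 S's, followed by n+1 M's, where the shown terms are n = 2, 3, 4, 5.
For the next term, n = 6, so the run lengths are 18, 11, 7.

TTTTTTTTTTTTTTTTTTSSSSSSSSSSSMMMMMMM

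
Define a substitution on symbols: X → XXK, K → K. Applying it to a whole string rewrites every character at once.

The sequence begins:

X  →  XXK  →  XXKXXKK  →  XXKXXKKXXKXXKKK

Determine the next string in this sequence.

XXKXXKKXXKXXKKKXXKXXKKXXKXXKKKK

φ(XXKXXKKXXKXXKKK) expands symbol-by-symbol to XXK XXK K XXK XXK K K XXK XXK K XXK XXK K K K; joining the 15 pieces gives the next term.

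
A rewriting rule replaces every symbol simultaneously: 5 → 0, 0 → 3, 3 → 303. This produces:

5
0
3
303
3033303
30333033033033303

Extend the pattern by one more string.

30333033033033303303330330333033033033303

φ(30333033033033303) expands symbol-by-symbol to 303 3 303 303 303 3 303 303 3 303 303 3 303 303 303 3 303; joining the 17 pieces gives the next term.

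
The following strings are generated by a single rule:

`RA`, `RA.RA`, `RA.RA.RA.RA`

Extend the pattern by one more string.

Every step duplicates the string with '.' between the halves.
One more doubling of RA.RA.RA.RA gives the answer.

RA.RA.RA.RA.RA.RA.RA.RA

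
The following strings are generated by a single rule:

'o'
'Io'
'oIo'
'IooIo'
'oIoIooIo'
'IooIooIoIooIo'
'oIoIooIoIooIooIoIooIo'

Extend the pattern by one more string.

IooIooIoIooIooIoIooIoIooIooIoIooIo

From term 3 onward, concatenate the second-to-last term with the last: o·Io = oIo, Io·oIo = IooIo, …
Continuing: IooIooIoIooIo · oIoIooIoIooIooIoIooIo gives term 8.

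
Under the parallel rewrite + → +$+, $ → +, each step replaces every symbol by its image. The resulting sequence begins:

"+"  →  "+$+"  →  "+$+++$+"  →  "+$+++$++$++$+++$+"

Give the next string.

Rewriting the 17 symbols of +$+++$++$++$+++$+ one by one yields +$+ + +$+ +$+ +$+ + +$+ +$+ + +$+ +$+ + +$+ +$+ +$+ + +$+; concatenated:

+$+++$++$++$+++$++$+++$++$+++$++$++$+++$+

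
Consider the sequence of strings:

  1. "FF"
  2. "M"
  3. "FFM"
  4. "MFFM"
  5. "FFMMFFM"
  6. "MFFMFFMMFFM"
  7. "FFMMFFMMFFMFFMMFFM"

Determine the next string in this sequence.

This is a Fibonacci-style word recurrence s(k) = s(k−2)·s(k−1): e.g. FF·M = FFM.
Continuing: MFFMFFMMFFM · FFMMFFMMFFMFFMMFFM gives term 8.

MFFMFFMMFFMFFMMFFMMFFMFFMMFFM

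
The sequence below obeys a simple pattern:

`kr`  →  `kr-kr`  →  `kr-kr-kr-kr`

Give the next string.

Every step duplicates the string with '-' between the halves.
Doubling kr-kr-kr-kr with '-' between the halves:

kr-kr-kr-kr-kr-kr-kr-kr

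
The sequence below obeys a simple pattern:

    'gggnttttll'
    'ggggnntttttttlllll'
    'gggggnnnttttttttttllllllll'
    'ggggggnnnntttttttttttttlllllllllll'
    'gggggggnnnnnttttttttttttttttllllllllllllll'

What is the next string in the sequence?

ggggggggnnnnnntttttttttttttttttttlllllllllllllllll

The n-th term is n+2 g's then n n's then 3n+1 t's then 3n-1 l's (n = 1, 2, …).
At n = 6 the blocks have lengths 8, 6, 19, 17.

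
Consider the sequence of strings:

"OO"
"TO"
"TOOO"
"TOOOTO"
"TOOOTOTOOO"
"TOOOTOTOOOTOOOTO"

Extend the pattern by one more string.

TOOOTOTOOOTOOOTOTOOOTOTOOO

Each term (from the third on) is the previous term followed by the one before it: term 3 = TO·OO = TOOO.
Continuing: TOOOTOTOOOTOOOTO · TOOOTOTOOO gives term 7.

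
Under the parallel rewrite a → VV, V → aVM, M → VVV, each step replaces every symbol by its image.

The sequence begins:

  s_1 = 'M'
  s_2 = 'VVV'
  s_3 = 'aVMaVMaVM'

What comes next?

VVaVMVVVVVaVMVVVVVaVMVVV

Rewriting each symbol of aVMaVMaVM: a→VV, V→aVM, M→VVV, a→VV, V→aVM, M→VVV, a→VV, V→aVM, M→VVV, which concatenates to VV aVM VVV VV aVM VVV VV aVM VVV.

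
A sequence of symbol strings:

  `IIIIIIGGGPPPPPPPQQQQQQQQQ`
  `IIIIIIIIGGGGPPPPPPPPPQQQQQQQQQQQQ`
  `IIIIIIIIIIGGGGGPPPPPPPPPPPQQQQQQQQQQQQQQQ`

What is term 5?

Reading off run lengths: I runs 6, 8, 10; G runs 3, 4, 5; P runs 7, 9, 11; Q runs 9, 12, 15 — each is linear in n, where the shown terms are n = 3, 4, 5.
At n = 7 the blocks have lengths 14, 7, 15, 21.

IIIIIIIIIIIIIIGGGGGGGPPPPPPPPPPPPPPPQQQQQQQQQQQQQQQQQQQQQ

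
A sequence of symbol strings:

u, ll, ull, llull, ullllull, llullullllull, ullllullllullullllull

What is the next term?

Each term (from the third on) is the two preceding terms concatenated in order: term 3 = u·ll = ull.
Continuing: llullullllull · ullllullllullullllull gives term 8.

llullullllullullllullllullullllull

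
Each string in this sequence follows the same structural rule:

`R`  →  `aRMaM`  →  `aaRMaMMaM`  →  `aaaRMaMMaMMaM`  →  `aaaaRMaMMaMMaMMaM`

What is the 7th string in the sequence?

Every step adds a to the front and MaM to the end of the previous string.
From aaaaRMaMMaMMaMMaM, 2 further steps: aaaaRMaMMaMMaMMaM → aaaaaRMaMMaMMaMMaMMaM → (answer).

aaaaaaRMaMMaMMaMMaMMaMMaM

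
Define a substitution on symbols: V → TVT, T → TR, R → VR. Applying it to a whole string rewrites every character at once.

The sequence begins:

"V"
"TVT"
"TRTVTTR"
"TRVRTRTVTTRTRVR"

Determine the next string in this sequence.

Rewriting the 15 symbols of TRVRTRTVTTRTRVR one by one yields TR VR TVT VR TR VR TR TVT TR TR VR TR VR TVT VR; concatenated:

TRVRTVTVRTRVRTRTVTTRTRVRTRVRTVTVR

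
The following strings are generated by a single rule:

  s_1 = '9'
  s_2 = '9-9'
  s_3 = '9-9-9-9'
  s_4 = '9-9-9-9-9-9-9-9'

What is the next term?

9-9-9-9-9-9-9-9-9-9-9-9-9-9-9-9

Each string is two copies of the previous one joined by '-'.
So the next term is two copies of 9-9-9-9-9-9-9-9 with '-' between the halves.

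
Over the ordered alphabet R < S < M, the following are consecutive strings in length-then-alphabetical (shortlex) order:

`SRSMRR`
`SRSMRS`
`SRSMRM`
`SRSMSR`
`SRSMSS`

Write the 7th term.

Continuing the enumeration 2 steps past SRSMSS: SRSMSS → SRSMSM → (answer).

SRSMMR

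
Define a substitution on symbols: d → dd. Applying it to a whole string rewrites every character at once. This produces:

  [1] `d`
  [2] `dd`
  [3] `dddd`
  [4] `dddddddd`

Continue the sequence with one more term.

dddddddddddddddd

Expanding dddddddd: d→dd, d→dd, d→dd, d→dd, d→dd, d→dd, d→dd, d→dd. Concatenated: dd dd dd dd dd dd dd dd.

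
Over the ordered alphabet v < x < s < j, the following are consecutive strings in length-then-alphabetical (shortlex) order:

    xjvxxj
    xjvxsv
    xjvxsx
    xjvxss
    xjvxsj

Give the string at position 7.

Advancing 2 positions from xjvxsj through xjvxsj → xjvxjv reaches term 7.

xjvxjx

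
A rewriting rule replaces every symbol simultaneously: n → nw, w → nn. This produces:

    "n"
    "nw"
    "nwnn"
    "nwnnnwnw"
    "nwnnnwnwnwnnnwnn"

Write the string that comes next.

nwnnnwnwnwnnnwnnnwnnnwnwnwnnnwnw

Replace each of the 16 characters of nwnnnwnwnwnnnwnn in place — nw nn nw nw nw nn nw nn nw nn nw nw nw nn nw nw — and concatenate.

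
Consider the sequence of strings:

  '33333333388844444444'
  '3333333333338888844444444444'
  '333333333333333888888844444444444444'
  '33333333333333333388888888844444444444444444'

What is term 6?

333333333333333333333333888888888888844444444444444444444444

Term n consists of 3n+3 3's, followed by 2n-1 8's, followed by 3n+2 4's, where the shown terms are n = 2, 3, 4, 5.
At n = 7 the blocks have lengths 24, 13, 23.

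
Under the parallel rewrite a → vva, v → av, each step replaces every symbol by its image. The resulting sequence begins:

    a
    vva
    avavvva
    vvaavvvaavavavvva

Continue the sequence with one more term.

φ(vvaavvvaavavavvva) expands symbol-by-symbol to av av vva vva av av av vva vva av vva av vva av av av vva; joining the 17 pieces gives the next term.

avavvvavvaavavavvvavvaavvvaavvvaavavavvva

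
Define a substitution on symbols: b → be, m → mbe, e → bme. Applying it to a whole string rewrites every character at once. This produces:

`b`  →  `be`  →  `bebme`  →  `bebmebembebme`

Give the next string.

Applying the rule to each of the 13 symbols of bebmebembebme gives the pieces be bme be mbe bme be bme mbe be bme be mbe bme, which concatenate to the answer.

bebmebembebmebebmembebebmebembebme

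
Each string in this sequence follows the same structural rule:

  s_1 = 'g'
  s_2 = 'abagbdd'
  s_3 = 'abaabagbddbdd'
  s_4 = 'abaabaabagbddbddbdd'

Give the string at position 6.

Each term wraps the previous one in aba on the left and bdd on the right.
From abaabaabagbddbddbdd, 2 further steps: abaabaabagbddbddbdd → abaabaabaabagbddbddbddbdd → (answer).

abaabaabaabaabagbddbddbddbddbdd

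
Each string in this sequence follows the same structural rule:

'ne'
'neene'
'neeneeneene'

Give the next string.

s(k+1) = s(k)·e·s(k) — each term doubles the last with 'e' between the halves.
One more doubling of neeneeneene gives the answer.

neeneeneeneeneeneeneene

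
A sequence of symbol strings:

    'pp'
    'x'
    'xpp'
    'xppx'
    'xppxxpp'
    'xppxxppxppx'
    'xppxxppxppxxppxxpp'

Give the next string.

Each term (from the third on) is the previous term followed by the one before it: term 3 = x·pp = xpp.
So term 8 is xppxxppxppxxppxxpp·xppxxppxppx.

xppxxppxppxxppxxppxppxxppxppx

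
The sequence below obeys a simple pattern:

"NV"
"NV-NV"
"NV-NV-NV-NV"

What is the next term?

Each string is two copies of the previous one joined by '-'.
Doubling NV-NV-NV-NV with '-' between the halves:

NV-NV-NV-NV-NV-NV-NV-NV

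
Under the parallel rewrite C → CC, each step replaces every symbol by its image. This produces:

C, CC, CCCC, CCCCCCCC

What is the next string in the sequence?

CCCCCCCCCCCCCCCC

Rewriting each symbol of CCCCCCCC: C→CC, C→CC, C→CC, C→CC, C→CC, C→CC, C→CC, C→CC, which concatenates to CC CC CC CC CC CC CC CC.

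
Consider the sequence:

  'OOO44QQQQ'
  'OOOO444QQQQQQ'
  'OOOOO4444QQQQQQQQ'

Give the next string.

Term n consists of n+1 O's, followed by n 4's, followed by 2n Q's, where the shown terms are n = 2, 3, 4.
At n = 5 the blocks have lengths 6, 5, 10.

OOOOOO44444QQQQQQQQQQ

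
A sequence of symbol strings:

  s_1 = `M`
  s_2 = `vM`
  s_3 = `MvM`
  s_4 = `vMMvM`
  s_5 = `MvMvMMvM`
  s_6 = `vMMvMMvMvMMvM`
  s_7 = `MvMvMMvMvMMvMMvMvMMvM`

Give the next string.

From term 3 onward, concatenate the second-to-last term with the last: M·vM = MvM, vM·MvM = vMMvM, …
So term 8 is vMMvMMvMvMMvM·MvMvMMvMvMMvMMvMvMMvM.

vMMvMMvMvMMvMMvMvMMvMvMMvMMvMvMMvM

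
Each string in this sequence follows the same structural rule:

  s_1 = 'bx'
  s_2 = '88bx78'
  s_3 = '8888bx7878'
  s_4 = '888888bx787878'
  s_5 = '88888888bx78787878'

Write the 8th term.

Each term wraps the previous one in 88 on the left and 78 on the right.
From 88888888bx78787878, 3 further steps: 88888888bx78787878 → 8888888888bx7878787878 → 888888888888bx787878787878 → (answer).

88888888888888bx78787878787878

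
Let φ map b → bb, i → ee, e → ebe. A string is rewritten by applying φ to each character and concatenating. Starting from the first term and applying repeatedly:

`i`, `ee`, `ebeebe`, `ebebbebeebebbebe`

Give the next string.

ebebbebebbbbebebbebeebebbebebbbbebebbebe

Replace each of the 16 characters of ebebbebeebebbebe in place — ebe bb ebe bb bb ebe bb ebe ebe bb ebe bb bb ebe bb ebe — and concatenate.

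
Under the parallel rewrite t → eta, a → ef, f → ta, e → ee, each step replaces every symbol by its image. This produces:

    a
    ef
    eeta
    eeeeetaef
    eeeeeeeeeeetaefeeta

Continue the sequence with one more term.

eeeeeeeeeeeeeeeeeeeeeeetaefeetaeeeeetaef

φ(eeeeeeeeeeetaefeeta) expands symbol-by-symbol to ee ee ee ee ee ee ee ee ee ee ee eta ef ee ta ee ee eta ef; joining the 19 pieces gives the next term.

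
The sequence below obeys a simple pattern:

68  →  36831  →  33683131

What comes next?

33368313131

Every step adds 3 to the front and 31 to the end of the previous string.
So the next term is 3·33683131·31.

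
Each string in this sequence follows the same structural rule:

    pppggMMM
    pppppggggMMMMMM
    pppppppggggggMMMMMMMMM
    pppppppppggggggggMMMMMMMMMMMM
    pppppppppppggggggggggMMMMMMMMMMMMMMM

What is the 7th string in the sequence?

pppppppppppppppggggggggggggggMMMMMMMMMMMMMMMMMMMMM

Reading off run lengths: p runs 3, 5, 7, 9, 11; g runs 2, 4, 6, 8, 10; M runs 3, 6, 9, 12, 15 — each is linear in n (n = 1, 2, …).
Setting n = 7 gives 15, 14, 21 characters in each block.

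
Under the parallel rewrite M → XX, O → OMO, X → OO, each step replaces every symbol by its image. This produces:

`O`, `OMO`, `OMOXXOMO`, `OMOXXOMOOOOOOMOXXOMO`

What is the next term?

Rewriting the 20 symbols of OMOXXOMOOOOOOMOXXOMO one by one yields OMO XX OMO OO OO OMO XX OMO OMO OMO OMO OMO OMO XX OMO OO OO OMO XX OMO; concatenated:

OMOXXOMOOOOOOMOXXOMOOMOOMOOMOOMOOMOXXOMOOOOOOMOXXOMO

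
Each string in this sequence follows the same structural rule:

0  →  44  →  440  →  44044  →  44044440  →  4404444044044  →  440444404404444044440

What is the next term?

Each term (from the third on) is the previous term followed by the one before it: term 3 = 44·0 = 440.
Continuing: 440444404404444044440 · 4404444044044 gives term 8.

4404444044044440444404404444044044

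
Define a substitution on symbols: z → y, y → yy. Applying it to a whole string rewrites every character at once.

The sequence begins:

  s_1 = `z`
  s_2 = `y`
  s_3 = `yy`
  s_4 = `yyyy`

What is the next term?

Apply φ to yyyy symbol by symbol: y→yy, y→yy, y→yy, y→yy; joined: yy yy yy yy.

yyyyyyyy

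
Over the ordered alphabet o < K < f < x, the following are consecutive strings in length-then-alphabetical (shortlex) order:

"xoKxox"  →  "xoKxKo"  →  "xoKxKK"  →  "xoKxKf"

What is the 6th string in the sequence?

Continuing the enumeration 2 steps past xoKxKf: xoKxKf → xoKxKx → (answer).

xoKxfo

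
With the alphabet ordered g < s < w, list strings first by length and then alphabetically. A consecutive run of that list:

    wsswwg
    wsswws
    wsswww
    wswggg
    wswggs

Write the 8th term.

wswgss

Stepping forward 3 times from wswggs: wswggs → wswggw → wswgsg, then the target.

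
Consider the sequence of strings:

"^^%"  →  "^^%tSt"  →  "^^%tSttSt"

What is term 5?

Every step adds tSt to the end: s(k+1) = s(k)·tSt.
From ^^%tSttSt, 2 further steps: ^^%tSttSt → ^^%tSttSttSt → (answer).

^^%tSttSttSttSt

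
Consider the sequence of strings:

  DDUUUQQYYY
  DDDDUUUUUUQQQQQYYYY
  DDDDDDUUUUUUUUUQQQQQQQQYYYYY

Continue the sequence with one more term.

The n-th term is 2n D's then 3n U's then 3n-1 Q's then n+2 Y's (n = 1, 2, …).
At n = 4 the blocks have lengths 8, 12, 11, 6.

DDDDDDDDUUUUUUUUUUUUQQQQQQQQQQQYYYYYY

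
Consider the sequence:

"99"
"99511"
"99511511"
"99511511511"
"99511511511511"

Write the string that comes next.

99511511511511511

Each term is the previous one with 511 appended.
One more step from 99511511511511 gives the answer.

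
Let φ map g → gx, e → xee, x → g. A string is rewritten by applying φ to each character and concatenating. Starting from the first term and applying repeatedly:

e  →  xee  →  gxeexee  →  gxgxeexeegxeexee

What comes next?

gxggxgxeexeegxeexeegxgxeexeegxeexee

φ(gxgxeexeegxeexee) expands symbol-by-symbol to gx g gx g xee xee g xee xee gx g xee xee g xee xee; joining the 16 pieces gives the next term.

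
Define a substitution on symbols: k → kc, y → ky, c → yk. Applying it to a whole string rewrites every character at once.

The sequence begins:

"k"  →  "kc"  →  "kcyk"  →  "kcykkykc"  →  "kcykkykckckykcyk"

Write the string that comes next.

Rewriting the 16 symbols of kcykkykckckykcyk one by one yields kc yk ky kc kc ky kc yk kc yk kc ky kc yk ky kc; concatenated:

kcykkykckckykcykkcykkckykcykkykc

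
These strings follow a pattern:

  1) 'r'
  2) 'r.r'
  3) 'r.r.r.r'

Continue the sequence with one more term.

r.r.r.r.r.r.r.r

s(k+1) = s(k)·.·s(k) — each term doubles the last with '.' between the halves.
One more doubling of r.r.r.r gives the answer.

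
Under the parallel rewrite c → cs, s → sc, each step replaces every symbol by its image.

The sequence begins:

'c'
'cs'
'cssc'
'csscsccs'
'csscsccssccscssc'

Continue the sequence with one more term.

Rewriting the 16 symbols of csscsccssccscssc one by one yields cs sc sc cs sc cs cs sc sc cs cs sc cs sc sc cs; concatenated:

csscsccssccscsscsccscssccsscsccs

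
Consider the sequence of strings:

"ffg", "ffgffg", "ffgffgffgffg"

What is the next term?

Each string is two copies of the previous one concatenated.
So the next term is two copies of ffgffgffgffg.

ffgffgffgffgffgffgffgffg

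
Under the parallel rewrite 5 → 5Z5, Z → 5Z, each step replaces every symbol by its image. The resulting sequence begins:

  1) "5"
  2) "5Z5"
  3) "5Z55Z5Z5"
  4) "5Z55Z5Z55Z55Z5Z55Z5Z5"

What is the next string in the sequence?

Replace each of the 21 characters of 5Z55Z5Z55Z55Z5Z55Z5Z5 in place — 5Z5 5Z 5Z5 5Z5 5Z 5Z5 5Z 5Z5 5Z5 5Z 5Z5 5Z5 5Z 5Z5 5Z 5Z5 5Z5 5Z 5Z5 5Z 5Z5 — and concatenate.

5Z55Z5Z55Z55Z5Z55Z5Z55Z55Z5Z55Z55Z5Z55Z5Z55Z55Z5Z55Z5Z5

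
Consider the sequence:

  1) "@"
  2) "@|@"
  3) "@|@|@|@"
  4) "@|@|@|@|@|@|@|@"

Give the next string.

Every step duplicates the string with '|' between the halves.
Doubling @|@|@|@|@|@|@|@ with '|' between the halves:

@|@|@|@|@|@|@|@|@|@|@|@|@|@|@|@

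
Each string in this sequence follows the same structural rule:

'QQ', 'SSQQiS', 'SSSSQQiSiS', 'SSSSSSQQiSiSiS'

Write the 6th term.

SSSSSSSSSSQQiSiSiSiSiS

Every step adds SS to the front and iS to the end of the previous string.
From SSSSSSQQiSiSiS, 2 further steps: SSSSSSQQiSiSiS → SSSSSSSSQQiSiSiSiS → (answer).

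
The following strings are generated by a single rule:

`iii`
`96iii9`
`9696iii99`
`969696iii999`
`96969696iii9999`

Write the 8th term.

Each term wraps the previous one in 96 on the left and 9 on the right.
From 96969696iii9999, 3 further steps: 96969696iii9999 → 9696969696iii99999 → 969696969696iii999999 → (answer).

96969696969696iii9999999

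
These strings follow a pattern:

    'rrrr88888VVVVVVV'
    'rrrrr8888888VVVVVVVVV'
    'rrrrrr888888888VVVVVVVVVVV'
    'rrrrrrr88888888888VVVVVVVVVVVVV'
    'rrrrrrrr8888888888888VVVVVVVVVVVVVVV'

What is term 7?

rrrrrrrrrr88888888888888888VVVVVVVVVVVVVVVVVVV

Term n consists of n+2 r's, followed by 2n+1 8's, followed by 2n+3 V's, where the shown terms are n = 2, 3, 4, 5, 6.
For term 7, n = 8, so the run lengths are 10, 17, 19.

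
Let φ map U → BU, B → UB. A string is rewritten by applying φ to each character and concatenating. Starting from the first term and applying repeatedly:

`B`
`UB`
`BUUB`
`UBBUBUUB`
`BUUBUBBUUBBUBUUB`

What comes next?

Rewriting the 16 symbols of BUUBUBBUUBBUBUUB one by one yields UB BU BU UB BU UB UB BU BU UB UB BU UB BU BU UB; concatenated:

UBBUBUUBBUUBUBBUBUUBUBBUUBBUBUUB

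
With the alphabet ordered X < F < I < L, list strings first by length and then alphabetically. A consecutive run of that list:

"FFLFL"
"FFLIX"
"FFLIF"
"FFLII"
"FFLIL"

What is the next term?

FFLLX

Treat FFLIL as a base-4 numeral over the given alphabet and add one, carrying through any trailing L's.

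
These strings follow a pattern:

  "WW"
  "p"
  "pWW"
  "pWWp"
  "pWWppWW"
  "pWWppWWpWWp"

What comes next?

pWWppWWpWWppWWppWW

From term 3 onward, concatenate the last term with the second-to-last: p·WW = pWW, pWW·p = pWWp, …
So term 7 is pWWppWWpWWp·pWWppWW.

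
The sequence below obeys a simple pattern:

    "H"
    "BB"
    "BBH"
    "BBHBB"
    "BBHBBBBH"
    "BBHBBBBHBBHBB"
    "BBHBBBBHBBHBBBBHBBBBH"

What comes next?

This is a Fibonacci-style word recurrence s(k) = s(k−1)·s(k−2): e.g. BB·H = BBH.
Continuing: BBHBBBBHBBHBBBBHBBBBH · BBHBBBBHBBHBB gives term 8.

BBHBBBBHBBHBBBBHBBBBHBBHBBBBHBBHBB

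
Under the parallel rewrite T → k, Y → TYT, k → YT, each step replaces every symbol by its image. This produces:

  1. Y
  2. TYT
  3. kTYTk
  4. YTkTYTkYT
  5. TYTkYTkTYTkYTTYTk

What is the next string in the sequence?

Applying the rule to each of the 17 symbols of TYTkYTkTYTkYTTYTk gives the pieces k TYT k YT TYT k YT k TYT k YT TYT k k TYT k YT, which concatenate to the answer.

kTYTkYTTYTkYTkTYTkYTTYTkkTYTkYT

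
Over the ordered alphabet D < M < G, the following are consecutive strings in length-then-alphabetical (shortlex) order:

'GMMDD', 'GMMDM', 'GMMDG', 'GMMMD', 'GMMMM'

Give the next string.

GMMMG

Treat GMMMM as a base-3 numeral over the given alphabet and add one, carrying through any trailing G's.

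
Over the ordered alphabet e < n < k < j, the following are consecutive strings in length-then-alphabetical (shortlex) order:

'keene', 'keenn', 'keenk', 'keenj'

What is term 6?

keekn

Stepping forward 2 times from keenj: keenj → keeke, then the target.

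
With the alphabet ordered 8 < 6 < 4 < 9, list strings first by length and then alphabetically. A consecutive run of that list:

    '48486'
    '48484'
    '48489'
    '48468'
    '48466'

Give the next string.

The successor of 48466 increments the rightmost position that isn't already 9 and resets every position after it to 8.

48464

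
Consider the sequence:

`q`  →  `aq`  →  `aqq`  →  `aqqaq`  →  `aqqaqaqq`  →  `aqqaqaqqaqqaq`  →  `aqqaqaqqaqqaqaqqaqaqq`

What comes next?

Each term (from the third on) is the previous term followed by the one before it: term 3 = aq·q = aqq.
So term 8 is aqqaqaqqaqqaqaqqaqaqq·aqqaqaqqaqqaq.

aqqaqaqqaqqaqaqqaqaqqaqqaqaqqaqqaq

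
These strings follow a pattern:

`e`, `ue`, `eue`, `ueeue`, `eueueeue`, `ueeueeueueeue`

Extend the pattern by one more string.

This is a Fibonacci-style word recurrence s(k) = s(k−2)·s(k−1): e.g. e·ue = eue.
The next term joins eueueeue and ueeueeueueeue.

eueueeueueeueeueueeue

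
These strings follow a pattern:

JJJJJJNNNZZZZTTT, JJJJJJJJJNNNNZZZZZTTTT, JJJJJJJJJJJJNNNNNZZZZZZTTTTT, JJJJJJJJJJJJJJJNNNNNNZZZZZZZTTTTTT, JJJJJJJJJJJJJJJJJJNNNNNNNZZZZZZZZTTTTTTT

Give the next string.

Reading off run lengths: J runs 6, 9, 12, 15, 18; N runs 3, 4, 5, 6, 7; Z runs 4, 5, 6, 7, 8; T runs 3, 4, 5, 6, 7 — each is linear in n, where the shown terms are n = 2, 3, 4, 5, 6.
At n = 7 the blocks have lengths 21, 8, 9, 8.

JJJJJJJJJJJJJJJJJJJJJNNNNNNNNZZZZZZZZZTTTTTTTT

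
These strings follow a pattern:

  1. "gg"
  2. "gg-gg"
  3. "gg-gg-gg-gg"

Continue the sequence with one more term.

Each string is two copies of the previous one joined by '-'.
So the next term is two copies of gg-gg-gg-gg with '-' between the halves.

gg-gg-gg-gg-gg-gg-gg-gg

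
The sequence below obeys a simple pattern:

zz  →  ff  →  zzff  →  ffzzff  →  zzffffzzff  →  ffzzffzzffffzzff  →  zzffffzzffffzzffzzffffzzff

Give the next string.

This is a Fibonacci-style word recurrence s(k) = s(k−2)·s(k−1): e.g. zz·ff = zzff.
The next term joins ffzzffzzffffzzff and zzffffzzffffzzffzzffffzzff.

ffzzffzzffffzzffzzffffzzffffzzffzzffffzzff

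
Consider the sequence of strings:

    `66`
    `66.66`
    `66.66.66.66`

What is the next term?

s(k+1) = s(k)·.·s(k) — each term doubles the last with '.' between the halves.
Doubling 66.66.66.66 with '.' between the halves:

66.66.66.66.66.66.66.66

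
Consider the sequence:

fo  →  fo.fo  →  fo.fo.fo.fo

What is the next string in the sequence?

Each string is two copies of the previous one joined by '.'.
So the next term is two copies of fo.fo.fo.fo with '.' between the halves.

fo.fo.fo.fo.fo.fo.fo.fo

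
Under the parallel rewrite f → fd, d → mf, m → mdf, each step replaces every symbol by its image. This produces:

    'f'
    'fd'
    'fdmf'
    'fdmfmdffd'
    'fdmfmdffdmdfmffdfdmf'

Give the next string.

fdmfmdffdmdfmffdfdmfmdfmffdmdffdfdmffdmfmdffd

Replace each of the 20 characters of fdmfmdffdmdfmffdfdmf in place — fd mf mdf fd mdf mf fd fd mf mdf mf fd mdf fd fd mf fd mf mdf fd — and concatenate.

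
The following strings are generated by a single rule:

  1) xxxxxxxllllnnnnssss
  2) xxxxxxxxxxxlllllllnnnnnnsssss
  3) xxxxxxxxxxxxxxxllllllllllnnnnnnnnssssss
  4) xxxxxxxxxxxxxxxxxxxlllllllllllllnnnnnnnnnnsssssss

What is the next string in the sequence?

The n-th term is 4n-1 x's then 3n-2 l's then 2n n's then n+2 s's, where the shown terms are n = 2, 3, 4, 5.
Setting n = 6 gives 23, 16, 12, 8 characters in each block.

xxxxxxxxxxxxxxxxxxxxxxxllllllllllllllllnnnnnnnnnnnnssssssss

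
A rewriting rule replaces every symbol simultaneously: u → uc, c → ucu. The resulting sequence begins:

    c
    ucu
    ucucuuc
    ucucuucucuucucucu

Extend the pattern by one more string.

Rewriting the 17 symbols of ucucuucucuucucucu one by one yields uc ucu uc ucu uc uc ucu uc ucu uc uc ucu uc ucu uc ucu uc; concatenated:

ucucuucucuucucucuucucuucucucuucucuucucuuc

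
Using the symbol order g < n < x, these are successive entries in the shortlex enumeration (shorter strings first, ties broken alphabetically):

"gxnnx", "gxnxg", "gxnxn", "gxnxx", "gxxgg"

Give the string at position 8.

Advancing 3 positions from gxxgg through gxxgg → gxxgn → gxxgx reaches term 8.

gxxng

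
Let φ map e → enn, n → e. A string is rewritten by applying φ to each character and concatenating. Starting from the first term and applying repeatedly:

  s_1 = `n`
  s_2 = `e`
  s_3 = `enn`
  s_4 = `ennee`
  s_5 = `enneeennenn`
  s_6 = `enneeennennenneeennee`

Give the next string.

Rewriting the 21 symbols of enneeennennenneeennee one by one yields enn e e enn enn enn e e enn e e enn e e enn enn enn e e enn enn; concatenated:

enneeennennenneeenneeenneeennennenneeennenn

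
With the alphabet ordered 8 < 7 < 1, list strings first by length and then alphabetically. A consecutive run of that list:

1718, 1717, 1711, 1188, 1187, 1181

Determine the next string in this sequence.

Find the rightmost character of 1181 below 1, bump it to the next letter, and reset everything to its right to 8.

1178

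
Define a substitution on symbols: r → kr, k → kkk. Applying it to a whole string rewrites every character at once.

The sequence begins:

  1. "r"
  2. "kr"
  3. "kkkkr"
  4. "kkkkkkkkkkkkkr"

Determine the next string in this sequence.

Rewriting the 14 symbols of kkkkkkkkkkkkkr one by one yields kkk kkk kkk kkk kkk kkk kkk kkk kkk kkk kkk kkk kkk kr; concatenated:

kkkkkkkkkkkkkkkkkkkkkkkkkkkkkkkkkkkkkkkkr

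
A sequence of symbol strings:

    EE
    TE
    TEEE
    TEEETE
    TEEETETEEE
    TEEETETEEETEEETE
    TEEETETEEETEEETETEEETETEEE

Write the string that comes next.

This is a Fibonacci-style word recurrence s(k) = s(k−1)·s(k−2): e.g. TE·EE = TEEE.
The next term joins TEEETETEEETEEETETEEETETEEE and TEEETETEEETEEETE.

TEEETETEEETEEETETEEETETEEETEEETETEEETEEETE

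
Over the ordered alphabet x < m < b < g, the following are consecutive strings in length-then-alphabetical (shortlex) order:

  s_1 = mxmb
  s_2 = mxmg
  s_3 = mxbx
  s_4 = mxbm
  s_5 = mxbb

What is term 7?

mxgx

Continuing the enumeration 2 steps past mxbb: mxbb → mxbg → (answer).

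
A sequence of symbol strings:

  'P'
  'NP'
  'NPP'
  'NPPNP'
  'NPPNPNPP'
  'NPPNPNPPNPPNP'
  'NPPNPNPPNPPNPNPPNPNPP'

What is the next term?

NPPNPNPPNPPNPNPPNPNPPNPPNPNPPNPPNP

This is a Fibonacci-style word recurrence s(k) = s(k−1)·s(k−2): e.g. NP·P = NPP.
The next term joins NPPNPNPPNPPNPNPPNPNPP and NPPNPNPPNPPNP.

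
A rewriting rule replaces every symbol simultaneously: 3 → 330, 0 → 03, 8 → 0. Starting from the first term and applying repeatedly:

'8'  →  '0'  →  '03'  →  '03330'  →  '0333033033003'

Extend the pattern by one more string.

0333033033003330330033303300303330

φ(0333033033003) expands symbol-by-symbol to 03 330 330 330 03 330 330 03 330 330 03 03 330; joining the 13 pieces gives the next term.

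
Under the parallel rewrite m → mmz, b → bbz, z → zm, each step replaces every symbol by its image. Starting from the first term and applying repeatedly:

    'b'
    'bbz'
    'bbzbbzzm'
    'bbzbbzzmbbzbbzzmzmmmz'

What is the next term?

φ(bbzbbzzmbbzbbzzmzmmmz) expands symbol-by-symbol to bbz bbz zm bbz bbz zm zm mmz bbz bbz zm bbz bbz zm zm mmz zm mmz mmz mmz zm; joining the 21 pieces gives the next term.

bbzbbzzmbbzbbzzmzmmmzbbzbbzzmbbzbbzzmzmmmzzmmmzmmzmmzzm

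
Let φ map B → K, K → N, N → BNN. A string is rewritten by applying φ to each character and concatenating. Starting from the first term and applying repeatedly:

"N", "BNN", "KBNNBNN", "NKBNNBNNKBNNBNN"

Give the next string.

Rewriting the 15 symbols of NKBNNBNNKBNNBNN one by one yields BNN N K BNN BNN K BNN BNN N K BNN BNN K BNN BNN; concatenated:

BNNNKBNNBNNKBNNBNNNKBNNBNNKBNNBNN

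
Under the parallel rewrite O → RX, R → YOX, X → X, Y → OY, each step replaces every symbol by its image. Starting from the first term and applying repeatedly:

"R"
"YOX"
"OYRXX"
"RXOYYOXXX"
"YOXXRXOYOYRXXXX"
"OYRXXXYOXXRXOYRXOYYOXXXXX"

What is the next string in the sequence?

Applying the rule to each of the 25 symbols of OYRXXXYOXXRXOYRXOYYOXXXXX gives the pieces RX OY YOX X X X OY RX X X YOX X RX OY YOX X RX OY OY RX X X X X X, which concatenate to the answer.

RXOYYOXXXXOYRXXXYOXXRXOYYOXXRXOYOYRXXXXXX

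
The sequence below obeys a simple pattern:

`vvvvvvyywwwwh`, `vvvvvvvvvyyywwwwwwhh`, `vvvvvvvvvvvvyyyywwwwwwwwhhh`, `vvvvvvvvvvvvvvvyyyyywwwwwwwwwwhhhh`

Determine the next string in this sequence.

vvvvvvvvvvvvvvvvvvyyyyyywwwwwwwwwwwwhhhhh

Reading off run lengths: v runs 6, 9, 12, 15; y runs 2, 3, 4, 5; w runs 4, 6, 8, 10; h runs 1, 2, 3, 4 — each is linear in n, where the shown terms are n = 2, 3, 4, 5.
Setting n = 6 gives 18, 6, 12, 5 characters in each block.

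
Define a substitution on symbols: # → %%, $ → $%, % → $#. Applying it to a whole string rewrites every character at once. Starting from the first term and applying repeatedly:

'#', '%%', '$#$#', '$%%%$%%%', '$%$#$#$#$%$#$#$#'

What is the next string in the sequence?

$%$#$%%%$%%%$%%%$%$#$%%%$%%%$%%%

φ($%$#$#$#$%$#$#$#) expands symbol-by-symbol to $% $# $% %% $% %% $% %% $% $# $% %% $% %% $% %%; joining the 16 pieces gives the next term.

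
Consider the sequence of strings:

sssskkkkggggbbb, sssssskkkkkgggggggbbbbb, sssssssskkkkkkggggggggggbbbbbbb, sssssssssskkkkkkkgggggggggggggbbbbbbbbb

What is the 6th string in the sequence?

sssssssssssssskkkkkkkkkgggggggggggggggggggbbbbbbbbbbbbb

The n-th term is 2n s's then n+2 k's then 3n-2 g's then 2n-1 b's, where the shown terms are n = 2, 3, 4, 5.
For term 6, n = 7, so the run lengths are 14, 9, 19, 13.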